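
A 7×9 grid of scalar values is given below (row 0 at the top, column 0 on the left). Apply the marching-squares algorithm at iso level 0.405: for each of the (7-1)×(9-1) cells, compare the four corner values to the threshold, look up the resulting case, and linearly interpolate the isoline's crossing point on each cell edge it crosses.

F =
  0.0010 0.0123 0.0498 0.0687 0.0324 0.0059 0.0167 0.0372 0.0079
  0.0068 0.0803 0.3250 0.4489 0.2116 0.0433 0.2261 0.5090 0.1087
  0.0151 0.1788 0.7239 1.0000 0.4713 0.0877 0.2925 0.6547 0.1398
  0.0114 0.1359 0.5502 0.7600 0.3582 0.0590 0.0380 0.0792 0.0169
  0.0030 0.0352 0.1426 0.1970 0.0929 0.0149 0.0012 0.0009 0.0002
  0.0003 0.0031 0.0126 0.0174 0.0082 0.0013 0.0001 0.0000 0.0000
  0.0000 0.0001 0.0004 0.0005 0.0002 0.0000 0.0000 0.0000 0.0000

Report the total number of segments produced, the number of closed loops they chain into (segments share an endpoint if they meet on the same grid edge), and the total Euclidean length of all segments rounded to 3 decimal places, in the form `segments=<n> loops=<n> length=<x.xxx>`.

segments=18 loops=2 length=12.670

cell (0,2): code 0100 → (0.885,3.000)–(1.000,2.646)
cell (0,3): code 1000 → (1.000,3.185)–(0.885,3.000)
cell (0,6): code 0100 → (0.780,7.000)–(1.000,6.632)
cell (0,7): code 1000 → (1.000,7.260)–(0.780,7.000)
cell (1,1): code 0100 → (1.201,2.000)–(2.000,1.415)
cell (1,2): code 1110 → (1.000,2.646)–(1.201,2.000)
cell (1,3): code 1101 → (1.745,4.000)–(1.000,3.185)
cell (1,4): code 1000 → (2.000,4.173)–(1.745,4.000)
cell (1,6): code 0110 → (1.000,6.632)–(2.000,6.311)
cell (1,7): code 1001 → (2.000,7.485)–(1.000,7.260)
cell (2,1): code 0110 → (2.000,1.415)–(3.000,1.650)
cell (2,3): code 1011 → (3.000,3.884)–(2.586,4.000)
cell (2,4): code 0001 → (2.586,4.000)–(2.000,4.173)
cell (2,6): code 0010 → (2.000,6.311)–(2.434,7.000)
cell (2,7): code 0001 → (2.434,7.000)–(2.000,7.485)
cell (3,1): code 0010 → (3.000,1.650)–(3.356,2.000)
cell (3,2): code 0011 → (3.356,2.000)–(3.631,3.000)
cell (3,3): code 0001 → (3.631,3.000)–(3.000,3.884)
total: 18 segments, chained into 2 closed loop(s), length Σ = 12.670257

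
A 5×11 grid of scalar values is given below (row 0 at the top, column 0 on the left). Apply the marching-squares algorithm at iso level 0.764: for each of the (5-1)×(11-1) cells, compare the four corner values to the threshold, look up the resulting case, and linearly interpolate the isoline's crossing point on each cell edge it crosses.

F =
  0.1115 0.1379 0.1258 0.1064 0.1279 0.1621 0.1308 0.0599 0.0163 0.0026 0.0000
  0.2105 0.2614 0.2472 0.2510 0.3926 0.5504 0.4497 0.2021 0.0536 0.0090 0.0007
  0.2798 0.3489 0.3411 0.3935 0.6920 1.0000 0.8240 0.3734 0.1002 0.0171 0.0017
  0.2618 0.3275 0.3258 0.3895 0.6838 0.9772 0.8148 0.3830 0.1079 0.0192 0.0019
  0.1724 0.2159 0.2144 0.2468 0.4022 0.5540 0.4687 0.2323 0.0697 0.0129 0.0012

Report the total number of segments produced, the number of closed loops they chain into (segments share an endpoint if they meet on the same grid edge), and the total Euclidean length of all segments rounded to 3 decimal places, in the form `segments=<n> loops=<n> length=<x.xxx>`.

cell (1,4): code 0100 → (1.475,5.000)–(2.000,4.234)
cell (1,5): code 1100 → (1.840,6.000)–(1.475,5.000)
cell (1,6): code 1000 → (2.000,6.133)–(1.840,6.000)
cell (2,4): code 0110 → (2.000,4.234)–(3.000,4.273)
cell (2,6): code 1001 → (3.000,6.118)–(2.000,6.133)
cell (3,4): code 0010 → (3.000,4.273)–(3.504,5.000)
cell (3,5): code 0011 → (3.504,5.000)–(3.147,6.000)
cell (3,6): code 0001 → (3.147,6.000)–(3.000,6.118)
total: 8 segments, chained into 1 closed loop(s), length Σ = 6.336606

segments=8 loops=1 length=6.337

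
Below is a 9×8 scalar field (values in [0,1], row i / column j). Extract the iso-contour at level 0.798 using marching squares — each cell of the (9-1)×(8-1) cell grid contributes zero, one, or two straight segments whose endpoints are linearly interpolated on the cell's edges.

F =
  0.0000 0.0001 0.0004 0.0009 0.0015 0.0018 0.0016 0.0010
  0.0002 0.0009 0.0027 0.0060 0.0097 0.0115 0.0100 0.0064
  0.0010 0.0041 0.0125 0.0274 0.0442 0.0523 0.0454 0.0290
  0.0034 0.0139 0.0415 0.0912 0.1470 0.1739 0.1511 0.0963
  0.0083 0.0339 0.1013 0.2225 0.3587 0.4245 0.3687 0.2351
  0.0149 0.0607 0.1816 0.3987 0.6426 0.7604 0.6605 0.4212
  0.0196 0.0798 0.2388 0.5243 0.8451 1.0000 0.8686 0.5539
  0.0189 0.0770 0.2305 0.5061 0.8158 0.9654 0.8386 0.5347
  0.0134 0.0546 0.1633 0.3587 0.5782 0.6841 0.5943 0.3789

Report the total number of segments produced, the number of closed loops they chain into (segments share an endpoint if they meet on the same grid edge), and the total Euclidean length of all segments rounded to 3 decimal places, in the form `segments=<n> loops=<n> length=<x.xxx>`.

segments=10 loops=1 length=7.504

cell (5,3): code 0100 → (5.767,4.000)–(6.000,3.853)
cell (5,4): code 1100 → (5.157,5.000)–(5.767,4.000)
cell (5,5): code 1100 → (5.661,6.000)–(5.157,5.000)
cell (5,6): code 1000 → (6.000,6.224)–(5.661,6.000)
cell (6,3): code 0110 → (6.000,3.853)–(7.000,3.943)
cell (6,6): code 1001 → (7.000,6.134)–(6.000,6.224)
cell (7,3): code 0010 → (7.000,3.943)–(7.075,4.000)
cell (7,4): code 0011 → (7.075,4.000)–(7.595,5.000)
cell (7,5): code 0011 → (7.595,5.000)–(7.166,6.000)
cell (7,6): code 0001 → (7.166,6.000)–(7.000,6.134)
total: 10 segments, chained into 1 closed loop(s), length Σ = 7.504188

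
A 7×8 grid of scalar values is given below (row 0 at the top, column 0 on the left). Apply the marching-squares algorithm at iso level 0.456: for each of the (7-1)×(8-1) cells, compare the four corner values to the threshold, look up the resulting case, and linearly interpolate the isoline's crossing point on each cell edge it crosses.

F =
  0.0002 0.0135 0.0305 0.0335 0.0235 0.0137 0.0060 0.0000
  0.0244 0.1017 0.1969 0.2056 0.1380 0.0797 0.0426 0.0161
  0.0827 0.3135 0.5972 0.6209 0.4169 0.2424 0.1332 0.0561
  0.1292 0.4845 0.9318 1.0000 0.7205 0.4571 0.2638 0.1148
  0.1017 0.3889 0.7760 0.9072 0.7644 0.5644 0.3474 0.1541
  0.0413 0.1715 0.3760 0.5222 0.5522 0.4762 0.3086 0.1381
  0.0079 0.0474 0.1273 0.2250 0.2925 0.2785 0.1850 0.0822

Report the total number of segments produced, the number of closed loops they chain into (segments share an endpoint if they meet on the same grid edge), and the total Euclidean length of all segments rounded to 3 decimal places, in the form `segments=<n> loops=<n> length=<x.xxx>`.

cell (1,1): code 0100 → (1.647,2.000)–(2.000,1.502)
cell (1,2): code 1100 → (1.603,3.000)–(1.647,2.000)
cell (1,3): code 1000 → (2.000,3.808)–(1.603,3.000)
cell (2,0): code 0100 → (2.833,1.000)–(3.000,0.920)
cell (2,1): code 1110 → (2.000,1.502)–(2.833,1.000)
cell (2,3): code 1101 → (2.129,4.000)–(2.000,3.808)
cell (2,4): code 1100 → (2.995,5.000)–(2.129,4.000)
cell (2,5): code 1000 → (3.000,5.006)–(2.995,5.000)
cell (3,0): code 0010 → (3.000,0.920)–(3.298,1.000)
cell (3,1): code 0111 → (3.298,1.000)–(4.000,1.173)
cell (3,5): code 1001 → (4.000,5.500)–(3.000,5.006)
cell (4,1): code 0010 → (4.000,1.173)–(4.800,2.000)
cell (4,2): code 0111 → (4.800,2.000)–(5.000,2.547)
cell (4,5): code 1001 → (5.000,5.121)–(4.000,5.500)
cell (5,2): code 0010 → (5.000,2.547)–(5.223,3.000)
cell (5,3): code 0011 → (5.223,3.000)–(5.370,4.000)
cell (5,4): code 0011 → (5.370,4.000)–(5.102,5.000)
cell (5,5): code 0001 → (5.102,5.000)–(5.000,5.121)
total: 18 segments, chained into 1 closed loop(s), length Σ = 12.889277

segments=18 loops=1 length=12.889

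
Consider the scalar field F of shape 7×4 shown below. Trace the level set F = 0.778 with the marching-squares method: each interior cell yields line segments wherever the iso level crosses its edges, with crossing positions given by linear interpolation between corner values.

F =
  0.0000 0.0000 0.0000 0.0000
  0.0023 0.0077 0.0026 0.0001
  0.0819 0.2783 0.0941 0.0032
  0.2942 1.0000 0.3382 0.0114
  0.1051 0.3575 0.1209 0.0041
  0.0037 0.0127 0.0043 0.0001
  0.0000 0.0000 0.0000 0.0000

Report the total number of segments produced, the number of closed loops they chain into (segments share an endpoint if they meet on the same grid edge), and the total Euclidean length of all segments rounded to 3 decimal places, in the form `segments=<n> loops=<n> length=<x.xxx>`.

segments=4 loops=1 length=1.844

cell (2,0): code 0100 → (2.692,1.000)–(3.000,0.685)
cell (2,1): code 1000 → (3.000,1.335)–(2.692,1.000)
cell (3,0): code 0010 → (3.000,0.685)–(3.346,1.000)
cell (3,1): code 0001 → (3.346,1.000)–(3.000,1.335)
total: 4 segments, chained into 1 closed loop(s), length Σ = 1.843907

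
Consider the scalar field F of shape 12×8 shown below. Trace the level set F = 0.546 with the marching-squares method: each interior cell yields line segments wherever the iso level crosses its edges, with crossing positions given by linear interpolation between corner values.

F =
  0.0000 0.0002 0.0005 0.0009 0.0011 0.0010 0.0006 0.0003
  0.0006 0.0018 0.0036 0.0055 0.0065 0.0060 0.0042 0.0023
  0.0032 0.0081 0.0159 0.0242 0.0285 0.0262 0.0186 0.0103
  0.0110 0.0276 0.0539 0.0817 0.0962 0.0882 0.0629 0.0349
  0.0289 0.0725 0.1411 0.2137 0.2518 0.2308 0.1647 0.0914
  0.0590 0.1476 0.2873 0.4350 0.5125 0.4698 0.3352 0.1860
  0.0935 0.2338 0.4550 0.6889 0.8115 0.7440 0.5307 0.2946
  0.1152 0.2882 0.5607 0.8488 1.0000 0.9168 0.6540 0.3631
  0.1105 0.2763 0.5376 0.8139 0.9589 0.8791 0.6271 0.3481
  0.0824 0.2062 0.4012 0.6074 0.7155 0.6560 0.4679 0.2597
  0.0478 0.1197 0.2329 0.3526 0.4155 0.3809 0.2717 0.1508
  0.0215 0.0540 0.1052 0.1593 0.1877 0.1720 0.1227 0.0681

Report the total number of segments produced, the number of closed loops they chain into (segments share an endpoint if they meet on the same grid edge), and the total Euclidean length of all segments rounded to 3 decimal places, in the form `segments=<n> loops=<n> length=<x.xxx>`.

cell (5,2): code 0100 → (5.437,3.000)–(6.000,2.389)
cell (5,3): code 1100 → (5.112,4.000)–(5.437,3.000)
cell (5,4): code 1100 → (5.278,5.000)–(5.112,4.000)
cell (5,5): code 1000 → (6.000,5.928)–(5.278,5.000)
cell (6,1): code 0100 → (6.861,2.000)–(7.000,1.946)
cell (6,2): code 1110 → (6.000,2.389)–(6.861,2.000)
cell (6,5): code 1101 → (6.124,6.000)–(6.000,5.928)
cell (6,6): code 1000 → (7.000,6.371)–(6.124,6.000)
cell (7,1): code 0010 → (7.000,1.946)–(7.636,2.000)
cell (7,2): code 0111 → (7.636,2.000)–(8.000,2.030)
cell (7,6): code 1001 → (8.000,6.291)–(7.000,6.371)
cell (8,2): code 0110 → (8.000,2.030)–(9.000,2.702)
cell (8,5): code 1011 → (9.000,5.585)–(8.509,6.000)
cell (8,6): code 0001 → (8.509,6.000)–(8.000,6.291)
cell (9,2): code 0010 → (9.000,2.702)–(9.241,3.000)
cell (9,3): code 0011 → (9.241,3.000)–(9.565,4.000)
cell (9,4): code 0011 → (9.565,4.000)–(9.400,5.000)
cell (9,5): code 0001 → (9.400,5.000)–(9.000,5.585)
total: 18 segments, chained into 1 closed loop(s), length Σ = 13.857472

segments=18 loops=1 length=13.857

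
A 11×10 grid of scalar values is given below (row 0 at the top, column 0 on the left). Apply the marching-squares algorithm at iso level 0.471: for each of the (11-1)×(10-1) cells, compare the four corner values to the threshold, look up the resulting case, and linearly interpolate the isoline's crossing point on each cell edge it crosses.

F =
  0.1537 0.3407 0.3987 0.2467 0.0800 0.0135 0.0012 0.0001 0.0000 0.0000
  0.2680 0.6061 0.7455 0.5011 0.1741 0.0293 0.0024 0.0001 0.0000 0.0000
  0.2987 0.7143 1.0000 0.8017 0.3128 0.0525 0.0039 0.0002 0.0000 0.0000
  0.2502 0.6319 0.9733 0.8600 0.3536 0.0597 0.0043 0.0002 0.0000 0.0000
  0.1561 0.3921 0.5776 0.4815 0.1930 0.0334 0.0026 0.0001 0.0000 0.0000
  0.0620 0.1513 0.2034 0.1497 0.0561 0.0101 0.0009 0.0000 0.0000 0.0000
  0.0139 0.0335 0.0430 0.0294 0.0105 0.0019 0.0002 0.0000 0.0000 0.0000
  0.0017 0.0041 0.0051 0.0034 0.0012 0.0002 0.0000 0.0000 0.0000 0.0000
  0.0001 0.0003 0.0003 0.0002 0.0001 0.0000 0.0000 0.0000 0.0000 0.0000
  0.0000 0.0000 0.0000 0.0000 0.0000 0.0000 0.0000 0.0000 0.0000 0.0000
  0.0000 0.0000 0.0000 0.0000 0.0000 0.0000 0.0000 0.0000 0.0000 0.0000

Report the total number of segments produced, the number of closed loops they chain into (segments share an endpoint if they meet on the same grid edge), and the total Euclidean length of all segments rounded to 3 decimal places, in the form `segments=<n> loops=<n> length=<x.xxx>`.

segments=14 loops=1 length=11.525

cell (0,0): code 0100 → (0.491,1.000)–(1.000,0.600)
cell (0,1): code 1100 → (0.208,2.000)–(0.491,1.000)
cell (0,2): code 1100 → (0.882,3.000)–(0.208,2.000)
cell (0,3): code 1000 → (1.000,3.092)–(0.882,3.000)
cell (1,0): code 0110 → (1.000,0.600)–(2.000,0.415)
cell (1,3): code 1001 → (2.000,3.676)–(1.000,3.092)
cell (2,0): code 0110 → (2.000,0.415)–(3.000,0.578)
cell (2,3): code 1001 → (3.000,3.768)–(2.000,3.676)
cell (3,0): code 0010 → (3.000,0.578)–(3.671,1.000)
cell (3,1): code 0111 → (3.671,1.000)–(4.000,1.425)
cell (3,3): code 1001 → (4.000,3.036)–(3.000,3.768)
cell (4,1): code 0010 → (4.000,1.425)–(4.285,2.000)
cell (4,2): code 0011 → (4.285,2.000)–(4.032,3.000)
cell (4,3): code 0001 → (4.032,3.000)–(4.000,3.036)
total: 14 segments, chained into 1 closed loop(s), length Σ = 11.525042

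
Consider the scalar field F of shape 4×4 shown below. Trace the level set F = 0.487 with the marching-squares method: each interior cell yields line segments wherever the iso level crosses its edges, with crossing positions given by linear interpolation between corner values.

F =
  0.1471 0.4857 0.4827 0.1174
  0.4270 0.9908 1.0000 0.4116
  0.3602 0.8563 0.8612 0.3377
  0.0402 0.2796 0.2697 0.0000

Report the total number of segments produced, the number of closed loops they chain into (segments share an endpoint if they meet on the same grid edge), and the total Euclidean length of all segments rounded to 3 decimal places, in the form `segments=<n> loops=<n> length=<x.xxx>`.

cell (0,0): code 0100 → (0.003,1.000)–(1.000,0.106)
cell (0,1): code 1100 → (0.008,2.000)–(0.003,1.000)
cell (0,2): code 1000 → (1.000,2.872)–(0.008,2.000)
cell (1,0): code 0110 → (1.000,0.106)–(2.000,0.256)
cell (1,2): code 1001 → (2.000,2.715)–(1.000,2.872)
cell (2,0): code 0010 → (2.000,0.256)–(2.640,1.000)
cell (2,1): code 0011 → (2.640,1.000)–(2.633,2.000)
cell (2,2): code 0001 → (2.633,2.000)–(2.000,2.715)
total: 8 segments, chained into 1 closed loop(s), length Σ = 8.619464

segments=8 loops=1 length=8.619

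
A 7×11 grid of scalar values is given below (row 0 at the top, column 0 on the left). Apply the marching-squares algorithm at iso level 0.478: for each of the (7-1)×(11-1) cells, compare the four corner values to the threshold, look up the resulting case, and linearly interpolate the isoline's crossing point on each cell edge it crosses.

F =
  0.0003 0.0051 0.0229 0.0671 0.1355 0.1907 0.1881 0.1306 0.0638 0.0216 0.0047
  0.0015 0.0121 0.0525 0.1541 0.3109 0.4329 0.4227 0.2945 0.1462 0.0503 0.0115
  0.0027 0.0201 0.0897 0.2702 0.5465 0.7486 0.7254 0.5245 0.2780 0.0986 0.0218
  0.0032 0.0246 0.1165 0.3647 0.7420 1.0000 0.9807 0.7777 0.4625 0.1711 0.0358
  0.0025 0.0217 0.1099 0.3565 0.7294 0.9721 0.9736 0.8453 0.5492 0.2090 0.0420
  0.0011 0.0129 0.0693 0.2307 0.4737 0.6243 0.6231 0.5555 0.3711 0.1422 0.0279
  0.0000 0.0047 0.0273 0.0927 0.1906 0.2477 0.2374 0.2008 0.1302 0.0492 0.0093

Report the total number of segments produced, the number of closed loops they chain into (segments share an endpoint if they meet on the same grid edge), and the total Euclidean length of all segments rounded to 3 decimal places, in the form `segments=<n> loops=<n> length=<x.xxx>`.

cell (1,3): code 0100 → (1.709,4.000)–(2.000,3.752)
cell (1,4): code 1100 → (1.143,5.000)–(1.709,4.000)
cell (1,5): code 1100 → (1.183,6.000)–(1.143,5.000)
cell (1,6): code 1100 → (1.798,7.000)–(1.183,6.000)
cell (1,7): code 1000 → (2.000,7.189)–(1.798,7.000)
cell (2,3): code 0110 → (2.000,3.752)–(3.000,3.300)
cell (2,7): code 1001 → (3.000,7.951)–(2.000,7.189)
cell (3,3): code 0110 → (3.000,3.300)–(4.000,3.326)
cell (3,7): code 1101 → (3.179,8.000)–(3.000,7.951)
cell (3,8): code 1000 → (4.000,8.209)–(3.179,8.000)
cell (4,3): code 0010 → (4.000,3.326)–(4.983,4.000)
cell (4,4): code 0111 → (4.983,4.000)–(5.000,4.029)
cell (4,7): code 1011 → (5.000,7.420)–(4.400,8.000)
cell (4,8): code 0001 → (4.400,8.000)–(4.000,8.209)
cell (5,4): code 0010 → (5.000,4.029)–(5.388,5.000)
cell (5,5): code 0011 → (5.388,5.000)–(5.376,6.000)
cell (5,6): code 0011 → (5.376,6.000)–(5.218,7.000)
cell (5,7): code 0001 → (5.218,7.000)–(5.000,7.420)
total: 18 segments, chained into 1 closed loop(s), length Σ = 14.413939

segments=18 loops=1 length=14.414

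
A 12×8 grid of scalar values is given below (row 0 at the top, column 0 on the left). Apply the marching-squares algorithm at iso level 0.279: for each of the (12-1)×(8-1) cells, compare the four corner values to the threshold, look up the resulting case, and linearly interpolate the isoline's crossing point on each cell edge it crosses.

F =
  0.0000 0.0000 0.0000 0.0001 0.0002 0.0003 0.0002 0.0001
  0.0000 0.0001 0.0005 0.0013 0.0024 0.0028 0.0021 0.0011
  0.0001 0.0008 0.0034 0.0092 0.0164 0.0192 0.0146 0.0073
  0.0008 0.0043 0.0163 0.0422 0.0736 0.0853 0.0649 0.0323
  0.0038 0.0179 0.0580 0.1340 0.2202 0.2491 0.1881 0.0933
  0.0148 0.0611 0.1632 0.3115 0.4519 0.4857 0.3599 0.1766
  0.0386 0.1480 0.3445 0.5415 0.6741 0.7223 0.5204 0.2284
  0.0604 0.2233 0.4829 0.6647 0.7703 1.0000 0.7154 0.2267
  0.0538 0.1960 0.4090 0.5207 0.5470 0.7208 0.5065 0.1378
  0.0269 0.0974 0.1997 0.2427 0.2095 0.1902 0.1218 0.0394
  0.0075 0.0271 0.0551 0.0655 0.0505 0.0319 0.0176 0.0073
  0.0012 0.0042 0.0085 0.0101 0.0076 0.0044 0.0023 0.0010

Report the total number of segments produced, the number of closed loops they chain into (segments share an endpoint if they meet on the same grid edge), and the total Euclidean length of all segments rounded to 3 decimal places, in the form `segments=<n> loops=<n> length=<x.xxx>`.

segments=18 loops=1 length=16.677

cell (4,2): code 0100 → (4.817,3.000)–(5.000,2.781)
cell (4,3): code 1100 → (4.254,4.000)–(4.817,3.000)
cell (4,4): code 1100 → (4.126,5.000)–(4.254,4.000)
cell (4,5): code 1100 → (4.529,6.000)–(4.126,5.000)
cell (4,6): code 1000 → (5.000,6.441)–(4.529,6.000)
cell (5,1): code 0100 → (5.639,2.000)–(6.000,1.667)
cell (5,2): code 1110 → (5.000,2.781)–(5.639,2.000)
cell (5,6): code 1001 → (6.000,6.827)–(5.000,6.441)
cell (6,1): code 0110 → (6.000,1.667)–(7.000,1.215)
cell (6,6): code 1001 → (7.000,6.893)–(6.000,6.827)
cell (7,1): code 0110 → (7.000,1.215)–(8.000,1.390)
cell (7,6): code 1001 → (8.000,6.617)–(7.000,6.893)
cell (8,1): code 0010 → (8.000,1.390)–(8.621,2.000)
cell (8,2): code 0011 → (8.621,2.000)–(8.869,3.000)
cell (8,3): code 0011 → (8.869,3.000)–(8.794,4.000)
cell (8,4): code 0011 → (8.794,4.000)–(8.833,5.000)
cell (8,5): code 0011 → (8.833,5.000)–(8.591,6.000)
cell (8,6): code 0001 → (8.591,6.000)–(8.000,6.617)
total: 18 segments, chained into 1 closed loop(s), length Σ = 16.677143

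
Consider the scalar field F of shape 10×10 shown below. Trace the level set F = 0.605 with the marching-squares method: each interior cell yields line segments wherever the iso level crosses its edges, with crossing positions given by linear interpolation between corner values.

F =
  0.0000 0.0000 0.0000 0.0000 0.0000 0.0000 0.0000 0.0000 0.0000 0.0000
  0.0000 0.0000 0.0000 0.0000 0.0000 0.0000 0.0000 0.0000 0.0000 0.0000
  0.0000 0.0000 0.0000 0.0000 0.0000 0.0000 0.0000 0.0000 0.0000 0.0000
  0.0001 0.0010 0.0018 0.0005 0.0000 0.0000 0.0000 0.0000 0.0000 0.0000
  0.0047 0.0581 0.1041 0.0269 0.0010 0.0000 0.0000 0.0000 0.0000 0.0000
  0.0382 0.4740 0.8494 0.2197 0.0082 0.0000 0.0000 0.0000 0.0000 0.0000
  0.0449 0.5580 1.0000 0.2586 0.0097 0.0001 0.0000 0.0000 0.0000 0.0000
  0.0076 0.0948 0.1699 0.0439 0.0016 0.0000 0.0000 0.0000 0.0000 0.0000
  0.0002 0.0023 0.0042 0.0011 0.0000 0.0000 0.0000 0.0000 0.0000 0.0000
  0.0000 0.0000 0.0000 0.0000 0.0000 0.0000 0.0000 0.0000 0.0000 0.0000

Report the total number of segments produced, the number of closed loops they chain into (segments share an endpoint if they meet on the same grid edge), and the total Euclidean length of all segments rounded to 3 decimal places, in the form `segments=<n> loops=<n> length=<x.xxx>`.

cell (4,1): code 0100 → (4.672,2.000)–(5.000,1.349)
cell (4,2): code 1000 → (5.000,2.388)–(4.672,2.000)
cell (5,1): code 0110 → (5.000,1.349)–(6.000,1.106)
cell (5,2): code 1001 → (6.000,2.533)–(5.000,2.388)
cell (6,1): code 0010 → (6.000,1.106)–(6.476,2.000)
cell (6,2): code 0001 → (6.476,2.000)–(6.000,2.533)
total: 6 segments, chained into 1 closed loop(s), length Σ = 5.003282

segments=6 loops=1 length=5.003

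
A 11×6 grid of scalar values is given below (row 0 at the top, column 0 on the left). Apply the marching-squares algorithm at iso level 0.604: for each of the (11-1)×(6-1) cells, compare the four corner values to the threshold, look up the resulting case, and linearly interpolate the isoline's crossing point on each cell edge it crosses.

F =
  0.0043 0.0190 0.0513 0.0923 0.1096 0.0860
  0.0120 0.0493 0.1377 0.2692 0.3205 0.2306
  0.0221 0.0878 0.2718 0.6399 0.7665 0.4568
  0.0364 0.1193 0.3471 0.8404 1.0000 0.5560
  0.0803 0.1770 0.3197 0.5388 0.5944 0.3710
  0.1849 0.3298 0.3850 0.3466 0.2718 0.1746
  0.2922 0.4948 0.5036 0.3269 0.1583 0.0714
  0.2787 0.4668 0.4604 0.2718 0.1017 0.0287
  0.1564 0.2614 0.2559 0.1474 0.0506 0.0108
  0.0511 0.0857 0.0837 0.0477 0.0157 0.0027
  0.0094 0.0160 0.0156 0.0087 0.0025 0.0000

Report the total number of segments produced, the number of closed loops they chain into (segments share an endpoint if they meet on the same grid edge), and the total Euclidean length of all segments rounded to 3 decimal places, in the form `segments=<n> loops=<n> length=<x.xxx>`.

cell (1,2): code 0100 → (1.903,3.000)–(2.000,2.902)
cell (1,3): code 1100 → (1.636,4.000)–(1.903,3.000)
cell (1,4): code 1000 → (2.000,4.525)–(1.636,4.000)
cell (2,2): code 0110 → (2.000,2.902)–(3.000,2.521)
cell (2,4): code 1001 → (3.000,4.892)–(2.000,4.525)
cell (3,2): code 0010 → (3.000,2.521)–(3.784,3.000)
cell (3,3): code 0011 → (3.784,3.000)–(3.976,4.000)
cell (3,4): code 0001 → (3.976,4.000)–(3.000,4.892)
total: 8 segments, chained into 1 closed loop(s), length Σ = 7.206507

segments=8 loops=1 length=7.207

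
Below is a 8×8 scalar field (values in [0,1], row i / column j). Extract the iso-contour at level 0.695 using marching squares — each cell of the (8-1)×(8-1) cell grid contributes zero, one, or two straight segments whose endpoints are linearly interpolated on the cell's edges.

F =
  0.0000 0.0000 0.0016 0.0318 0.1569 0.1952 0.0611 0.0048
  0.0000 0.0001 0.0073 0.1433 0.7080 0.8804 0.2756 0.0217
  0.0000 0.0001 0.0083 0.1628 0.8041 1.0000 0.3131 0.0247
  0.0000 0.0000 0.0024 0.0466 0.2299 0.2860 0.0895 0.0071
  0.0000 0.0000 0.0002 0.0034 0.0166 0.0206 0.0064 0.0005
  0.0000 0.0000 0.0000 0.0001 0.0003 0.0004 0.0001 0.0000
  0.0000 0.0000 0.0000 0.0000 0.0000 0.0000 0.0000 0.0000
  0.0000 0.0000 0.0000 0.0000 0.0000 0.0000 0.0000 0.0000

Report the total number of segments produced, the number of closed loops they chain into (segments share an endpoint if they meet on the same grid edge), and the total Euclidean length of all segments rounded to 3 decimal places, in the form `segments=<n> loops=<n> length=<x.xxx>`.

segments=8 loops=1 length=5.391

cell (0,3): code 0100 → (0.976,4.000)–(1.000,3.977)
cell (0,4): code 1100 → (0.729,5.000)–(0.976,4.000)
cell (0,5): code 1000 → (1.000,5.307)–(0.729,5.000)
cell (1,3): code 0110 → (1.000,3.977)–(2.000,3.830)
cell (1,5): code 1001 → (2.000,5.444)–(1.000,5.307)
cell (2,3): code 0010 → (2.000,3.830)–(2.190,4.000)
cell (2,4): code 0011 → (2.190,4.000)–(2.427,5.000)
cell (2,5): code 0001 → (2.427,5.000)–(2.000,5.444)
total: 8 segments, chained into 1 closed loop(s), length Σ = 5.390978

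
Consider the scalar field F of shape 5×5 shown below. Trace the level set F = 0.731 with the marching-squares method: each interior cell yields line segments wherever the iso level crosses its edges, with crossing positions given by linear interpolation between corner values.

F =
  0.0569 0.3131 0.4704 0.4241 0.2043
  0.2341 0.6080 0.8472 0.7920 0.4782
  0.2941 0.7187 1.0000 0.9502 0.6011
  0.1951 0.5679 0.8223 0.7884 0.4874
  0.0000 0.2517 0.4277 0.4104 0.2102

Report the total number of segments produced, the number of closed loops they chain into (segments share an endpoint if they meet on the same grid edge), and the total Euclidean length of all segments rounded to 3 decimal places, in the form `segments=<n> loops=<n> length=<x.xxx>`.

segments=10 loops=1 length=7.966

cell (0,1): code 0100 → (0.692,2.000)–(1.000,1.514)
cell (0,2): code 1100 → (0.834,3.000)–(0.692,2.000)
cell (0,3): code 1000 → (1.000,3.194)–(0.834,3.000)
cell (1,1): code 0110 → (1.000,1.514)–(2.000,1.044)
cell (1,3): code 1001 → (2.000,3.628)–(1.000,3.194)
cell (2,1): code 0110 → (2.000,1.044)–(3.000,1.641)
cell (2,3): code 1001 → (3.000,3.191)–(2.000,3.628)
cell (3,1): code 0010 → (3.000,1.641)–(3.231,2.000)
cell (3,2): code 0011 → (3.231,2.000)–(3.152,3.000)
cell (3,3): code 0001 → (3.152,3.000)–(3.000,3.191)
total: 10 segments, chained into 1 closed loop(s), length Σ = 7.966267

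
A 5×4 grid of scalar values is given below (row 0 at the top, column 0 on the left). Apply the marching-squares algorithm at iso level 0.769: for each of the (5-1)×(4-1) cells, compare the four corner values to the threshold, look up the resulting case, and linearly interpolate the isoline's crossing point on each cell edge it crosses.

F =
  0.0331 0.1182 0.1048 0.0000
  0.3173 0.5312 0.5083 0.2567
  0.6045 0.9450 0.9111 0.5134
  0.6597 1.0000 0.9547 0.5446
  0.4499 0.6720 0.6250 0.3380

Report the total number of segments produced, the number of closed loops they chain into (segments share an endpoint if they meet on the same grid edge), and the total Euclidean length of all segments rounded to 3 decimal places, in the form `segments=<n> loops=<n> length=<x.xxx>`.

cell (1,0): code 0100 → (1.575,1.000)–(2.000,0.483)
cell (1,1): code 1100 → (1.647,2.000)–(1.575,1.000)
cell (1,2): code 1000 → (2.000,2.357)–(1.647,2.000)
cell (2,0): code 0110 → (2.000,0.483)–(3.000,0.321)
cell (2,2): code 1001 → (3.000,2.453)–(2.000,2.357)
cell (3,0): code 0010 → (3.000,0.321)–(3.704,1.000)
cell (3,1): code 0011 → (3.704,1.000)–(3.563,2.000)
cell (3,2): code 0001 → (3.563,2.000)–(3.000,2.453)
total: 8 segments, chained into 1 closed loop(s), length Σ = 6.902441

segments=8 loops=1 length=6.902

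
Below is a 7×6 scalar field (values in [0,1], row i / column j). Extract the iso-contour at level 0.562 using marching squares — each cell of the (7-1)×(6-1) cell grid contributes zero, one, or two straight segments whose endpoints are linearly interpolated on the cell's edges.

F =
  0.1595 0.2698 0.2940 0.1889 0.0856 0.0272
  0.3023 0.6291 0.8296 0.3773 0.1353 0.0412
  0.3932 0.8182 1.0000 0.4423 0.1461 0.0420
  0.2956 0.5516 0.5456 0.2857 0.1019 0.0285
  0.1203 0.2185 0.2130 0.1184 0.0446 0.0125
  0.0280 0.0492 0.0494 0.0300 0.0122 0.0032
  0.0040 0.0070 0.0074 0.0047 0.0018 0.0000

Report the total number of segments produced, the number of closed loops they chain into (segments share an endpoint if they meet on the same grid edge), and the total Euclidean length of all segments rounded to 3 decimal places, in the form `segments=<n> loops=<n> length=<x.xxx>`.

cell (0,0): code 0100 → (0.813,1.000)–(1.000,0.795)
cell (0,1): code 1100 → (0.500,2.000)–(0.813,1.000)
cell (0,2): code 1000 → (1.000,2.592)–(0.500,2.000)
cell (1,0): code 0110 → (1.000,0.795)–(2.000,0.397)
cell (1,2): code 1001 → (2.000,2.785)–(1.000,2.592)
cell (2,0): code 0010 → (2.000,0.397)–(2.961,1.000)
cell (2,1): code 0011 → (2.961,1.000)–(2.964,2.000)
cell (2,2): code 0001 → (2.964,2.000)–(2.000,2.785)
total: 8 segments, chained into 1 closed loop(s), length Σ = 7.572206

segments=8 loops=1 length=7.572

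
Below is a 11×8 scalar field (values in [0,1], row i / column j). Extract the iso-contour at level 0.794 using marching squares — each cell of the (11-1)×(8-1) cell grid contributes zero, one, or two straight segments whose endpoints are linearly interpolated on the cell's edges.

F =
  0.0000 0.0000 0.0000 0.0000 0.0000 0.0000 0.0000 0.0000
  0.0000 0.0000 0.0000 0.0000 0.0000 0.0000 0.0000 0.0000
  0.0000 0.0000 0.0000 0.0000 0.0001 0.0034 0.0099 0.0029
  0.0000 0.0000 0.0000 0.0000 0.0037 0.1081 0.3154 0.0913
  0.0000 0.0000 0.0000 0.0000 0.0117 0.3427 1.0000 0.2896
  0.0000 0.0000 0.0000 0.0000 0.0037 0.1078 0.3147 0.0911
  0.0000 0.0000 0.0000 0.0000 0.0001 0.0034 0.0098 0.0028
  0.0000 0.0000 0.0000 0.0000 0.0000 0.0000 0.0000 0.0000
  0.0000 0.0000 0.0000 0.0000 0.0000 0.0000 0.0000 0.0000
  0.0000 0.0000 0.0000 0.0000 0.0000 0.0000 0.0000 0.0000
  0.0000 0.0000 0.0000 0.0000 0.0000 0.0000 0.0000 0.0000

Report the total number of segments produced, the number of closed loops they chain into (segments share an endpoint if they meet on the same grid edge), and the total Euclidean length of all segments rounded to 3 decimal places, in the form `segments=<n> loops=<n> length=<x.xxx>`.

cell (3,5): code 0100 → (3.699,6.000)–(4.000,5.687)
cell (3,6): code 1000 → (4.000,6.290)–(3.699,6.000)
cell (4,5): code 0010 → (4.000,5.687)–(4.301,6.000)
cell (4,6): code 0001 → (4.301,6.000)–(4.000,6.290)
total: 4 segments, chained into 1 closed loop(s), length Σ = 1.704288

segments=4 loops=1 length=1.704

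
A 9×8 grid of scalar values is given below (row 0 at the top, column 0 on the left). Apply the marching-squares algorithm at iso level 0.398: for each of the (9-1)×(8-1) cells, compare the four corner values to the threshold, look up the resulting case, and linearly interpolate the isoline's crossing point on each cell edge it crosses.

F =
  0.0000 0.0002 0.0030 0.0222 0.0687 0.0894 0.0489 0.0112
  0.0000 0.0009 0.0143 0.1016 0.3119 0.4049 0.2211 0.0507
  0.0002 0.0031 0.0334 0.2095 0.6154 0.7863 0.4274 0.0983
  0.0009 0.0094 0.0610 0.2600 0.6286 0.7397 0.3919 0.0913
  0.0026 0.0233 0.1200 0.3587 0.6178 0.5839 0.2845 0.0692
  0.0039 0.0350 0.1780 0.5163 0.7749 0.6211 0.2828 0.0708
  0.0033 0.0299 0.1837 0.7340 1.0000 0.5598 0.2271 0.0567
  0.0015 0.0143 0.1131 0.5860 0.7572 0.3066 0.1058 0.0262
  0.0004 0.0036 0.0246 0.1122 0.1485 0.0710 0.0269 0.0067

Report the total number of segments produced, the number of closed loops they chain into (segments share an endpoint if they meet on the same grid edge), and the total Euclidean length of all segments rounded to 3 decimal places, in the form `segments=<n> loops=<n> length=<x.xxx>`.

segments=22 loops=1 length=16.519

cell (0,4): code 0100 → (0.978,5.000)–(1.000,4.926)
cell (0,5): code 1000 → (1.000,5.038)–(0.978,5.000)
cell (1,3): code 0100 → (1.284,4.000)–(2.000,3.464)
cell (1,4): code 1110 → (1.000,4.926)–(1.284,4.000)
cell (1,5): code 1101 → (1.857,6.000)–(1.000,5.038)
cell (1,6): code 1000 → (2.000,6.089)–(1.857,6.000)
cell (2,3): code 0110 → (2.000,3.464)–(3.000,3.374)
cell (2,5): code 1011 → (3.000,5.982)–(2.828,6.000)
cell (2,6): code 0001 → (2.828,6.000)–(2.000,6.089)
cell (3,3): code 0110 → (3.000,3.374)–(4.000,3.152)
cell (3,5): code 1001 → (4.000,5.621)–(3.000,5.982)
cell (4,2): code 0100 → (4.249,3.000)–(5.000,2.650)
cell (4,3): code 1110 → (4.000,3.152)–(4.249,3.000)
cell (4,5): code 1001 → (5.000,5.659)–(4.000,5.621)
cell (5,2): code 0110 → (5.000,2.650)–(6.000,2.389)
cell (5,5): code 1001 → (6.000,5.486)–(5.000,5.659)
cell (6,2): code 0110 → (6.000,2.389)–(7.000,2.602)
cell (6,4): code 1011 → (7.000,4.797)–(6.639,5.000)
cell (6,5): code 0001 → (6.639,5.000)–(6.000,5.486)
cell (7,2): code 0010 → (7.000,2.602)–(7.397,3.000)
cell (7,3): code 0011 → (7.397,3.000)–(7.590,4.000)
cell (7,4): code 0001 → (7.590,4.000)–(7.000,4.797)
total: 22 segments, chained into 1 closed loop(s), length Σ = 16.518931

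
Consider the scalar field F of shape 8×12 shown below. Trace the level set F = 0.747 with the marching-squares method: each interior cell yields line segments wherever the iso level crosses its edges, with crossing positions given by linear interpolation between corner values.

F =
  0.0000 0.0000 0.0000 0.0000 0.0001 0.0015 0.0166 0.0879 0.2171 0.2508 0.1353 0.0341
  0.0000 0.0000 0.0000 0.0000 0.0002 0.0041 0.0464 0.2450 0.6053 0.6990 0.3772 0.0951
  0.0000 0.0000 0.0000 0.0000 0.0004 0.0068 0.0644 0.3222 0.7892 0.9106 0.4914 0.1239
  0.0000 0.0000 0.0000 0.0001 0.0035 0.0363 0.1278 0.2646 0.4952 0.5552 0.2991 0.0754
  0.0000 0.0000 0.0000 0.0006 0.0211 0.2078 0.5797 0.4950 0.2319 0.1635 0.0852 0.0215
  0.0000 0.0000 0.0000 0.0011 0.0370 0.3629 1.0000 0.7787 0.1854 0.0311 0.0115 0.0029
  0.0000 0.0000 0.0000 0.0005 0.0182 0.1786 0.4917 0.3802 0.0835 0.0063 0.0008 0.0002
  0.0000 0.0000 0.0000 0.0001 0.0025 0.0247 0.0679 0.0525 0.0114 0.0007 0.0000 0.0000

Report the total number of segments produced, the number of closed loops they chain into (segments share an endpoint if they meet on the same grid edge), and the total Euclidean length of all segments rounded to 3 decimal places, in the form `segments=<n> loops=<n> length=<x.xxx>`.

cell (1,7): code 0100 → (1.771,8.000)–(2.000,7.910)
cell (1,8): code 1100 → (1.227,9.000)–(1.771,8.000)
cell (1,9): code 1000 → (2.000,9.390)–(1.227,9.000)
cell (2,7): code 0010 → (2.000,7.910)–(2.144,8.000)
cell (2,8): code 0011 → (2.144,8.000)–(2.460,9.000)
cell (2,9): code 0001 → (2.460,9.000)–(2.000,9.390)
cell (4,5): code 0100 → (4.398,6.000)–(5.000,5.603)
cell (4,6): code 1100 → (4.888,7.000)–(4.398,6.000)
cell (4,7): code 1000 → (5.000,7.053)–(4.888,7.000)
cell (5,5): code 0010 → (5.000,5.603)–(5.498,6.000)
cell (5,6): code 0011 → (5.498,6.000)–(5.080,7.000)
cell (5,7): code 0001 → (5.080,7.000)–(5.000,7.053)
total: 12 segments, chained into 2 closed loop(s), length Σ = 7.848200

segments=12 loops=2 length=7.848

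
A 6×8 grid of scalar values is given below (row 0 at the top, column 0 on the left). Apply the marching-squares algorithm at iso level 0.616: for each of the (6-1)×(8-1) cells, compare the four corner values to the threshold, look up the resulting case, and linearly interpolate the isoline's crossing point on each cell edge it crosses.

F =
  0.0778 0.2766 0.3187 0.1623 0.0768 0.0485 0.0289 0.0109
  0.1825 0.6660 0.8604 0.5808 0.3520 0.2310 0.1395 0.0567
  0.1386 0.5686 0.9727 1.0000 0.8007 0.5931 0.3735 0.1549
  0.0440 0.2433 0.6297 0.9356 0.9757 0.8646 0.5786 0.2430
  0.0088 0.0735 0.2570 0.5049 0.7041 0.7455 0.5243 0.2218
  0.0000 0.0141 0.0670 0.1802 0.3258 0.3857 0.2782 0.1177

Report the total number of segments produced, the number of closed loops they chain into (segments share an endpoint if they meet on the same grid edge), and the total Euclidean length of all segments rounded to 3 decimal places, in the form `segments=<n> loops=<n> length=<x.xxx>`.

segments=18 loops=1 length=13.311

cell (0,0): code 0100 → (0.872,1.000)–(1.000,0.897)
cell (0,1): code 1100 → (0.549,2.000)–(0.872,1.000)
cell (0,2): code 1000 → (1.000,2.874)–(0.549,2.000)
cell (1,0): code 0010 → (1.000,0.897)–(1.513,1.000)
cell (1,1): code 0111 → (1.513,1.000)–(2.000,1.117)
cell (1,2): code 1101 → (1.084,3.000)–(1.000,2.874)
cell (1,3): code 1100 → (1.588,4.000)–(1.084,3.000)
cell (1,4): code 1000 → (2.000,4.890)–(1.588,4.000)
cell (2,1): code 0110 → (2.000,1.117)–(3.000,1.965)
cell (2,4): code 1101 → (2.084,5.000)–(2.000,4.890)
cell (2,5): code 1000 → (3.000,5.869)–(2.084,5.000)
cell (3,1): code 0010 → (3.000,1.965)–(3.037,2.000)
cell (3,2): code 0011 → (3.037,2.000)–(3.742,3.000)
cell (3,3): code 0111 → (3.742,3.000)–(4.000,3.558)
cell (3,5): code 1001 → (4.000,5.585)–(3.000,5.869)
cell (4,3): code 0010 → (4.000,3.558)–(4.233,4.000)
cell (4,4): code 0011 → (4.233,4.000)–(4.360,5.000)
cell (4,5): code 0001 → (4.360,5.000)–(4.000,5.585)
total: 18 segments, chained into 1 closed loop(s), length Σ = 13.311136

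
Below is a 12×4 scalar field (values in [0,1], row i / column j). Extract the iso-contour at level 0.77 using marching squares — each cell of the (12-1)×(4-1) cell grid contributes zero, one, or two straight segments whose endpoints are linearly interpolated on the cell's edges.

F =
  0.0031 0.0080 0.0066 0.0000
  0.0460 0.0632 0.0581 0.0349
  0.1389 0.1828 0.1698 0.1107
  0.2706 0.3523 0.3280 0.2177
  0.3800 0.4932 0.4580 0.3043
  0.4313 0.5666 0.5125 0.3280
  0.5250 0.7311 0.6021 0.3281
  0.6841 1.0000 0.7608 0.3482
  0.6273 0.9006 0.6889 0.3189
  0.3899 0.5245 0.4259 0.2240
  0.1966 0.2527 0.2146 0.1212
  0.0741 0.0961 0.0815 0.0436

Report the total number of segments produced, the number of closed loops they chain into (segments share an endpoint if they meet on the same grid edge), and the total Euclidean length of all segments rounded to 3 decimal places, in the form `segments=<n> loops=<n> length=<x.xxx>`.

cell (6,0): code 0100 → (6.145,1.000)–(7.000,0.272)
cell (6,1): code 1000 → (7.000,1.962)–(6.145,1.000)
cell (7,0): code 0110 → (7.000,0.272)–(8.000,0.522)
cell (7,1): code 1001 → (8.000,1.617)–(7.000,1.962)
cell (8,0): code 0010 → (8.000,0.522)–(8.347,1.000)
cell (8,1): code 0001 → (8.347,1.000)–(8.000,1.617)
total: 6 segments, chained into 1 closed loop(s), length Σ = 5.797352

segments=6 loops=1 length=5.797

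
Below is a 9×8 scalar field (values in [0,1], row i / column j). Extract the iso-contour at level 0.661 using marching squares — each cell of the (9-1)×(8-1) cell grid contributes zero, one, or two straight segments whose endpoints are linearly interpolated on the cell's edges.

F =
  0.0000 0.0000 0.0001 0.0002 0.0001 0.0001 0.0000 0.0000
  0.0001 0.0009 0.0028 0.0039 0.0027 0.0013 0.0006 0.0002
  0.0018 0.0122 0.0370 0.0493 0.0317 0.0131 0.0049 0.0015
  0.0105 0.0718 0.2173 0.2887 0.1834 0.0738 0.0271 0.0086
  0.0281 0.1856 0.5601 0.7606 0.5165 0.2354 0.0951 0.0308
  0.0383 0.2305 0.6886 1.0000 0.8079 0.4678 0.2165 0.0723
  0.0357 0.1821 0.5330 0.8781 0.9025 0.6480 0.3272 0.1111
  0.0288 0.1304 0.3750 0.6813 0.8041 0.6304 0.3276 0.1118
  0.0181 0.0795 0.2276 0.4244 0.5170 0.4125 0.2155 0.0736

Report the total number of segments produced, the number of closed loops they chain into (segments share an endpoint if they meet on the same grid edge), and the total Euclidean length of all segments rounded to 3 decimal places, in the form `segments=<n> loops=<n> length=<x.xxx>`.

segments=14 loops=1 length=10.112

cell (3,2): code 0100 → (3.789,3.000)–(4.000,2.503)
cell (3,3): code 1000 → (4.000,3.408)–(3.789,3.000)
cell (4,1): code 0100 → (4.785,2.000)–(5.000,1.940)
cell (4,2): code 1110 → (4.000,2.503)–(4.785,2.000)
cell (4,3): code 1101 → (4.496,4.000)–(4.000,3.408)
cell (4,4): code 1000 → (5.000,4.432)–(4.496,4.000)
cell (5,1): code 0010 → (5.000,1.940)–(5.177,2.000)
cell (5,2): code 0111 → (5.177,2.000)–(6.000,2.371)
cell (5,4): code 1001 → (6.000,4.949)–(5.000,4.432)
cell (6,2): code 0110 → (6.000,2.371)–(7.000,2.934)
cell (6,4): code 1001 → (7.000,4.824)–(6.000,4.949)
cell (7,2): code 0010 → (7.000,2.934)–(7.079,3.000)
cell (7,3): code 0011 → (7.079,3.000)–(7.498,4.000)
cell (7,4): code 0001 → (7.498,4.000)–(7.000,4.824)
total: 14 segments, chained into 1 closed loop(s), length Σ = 10.112052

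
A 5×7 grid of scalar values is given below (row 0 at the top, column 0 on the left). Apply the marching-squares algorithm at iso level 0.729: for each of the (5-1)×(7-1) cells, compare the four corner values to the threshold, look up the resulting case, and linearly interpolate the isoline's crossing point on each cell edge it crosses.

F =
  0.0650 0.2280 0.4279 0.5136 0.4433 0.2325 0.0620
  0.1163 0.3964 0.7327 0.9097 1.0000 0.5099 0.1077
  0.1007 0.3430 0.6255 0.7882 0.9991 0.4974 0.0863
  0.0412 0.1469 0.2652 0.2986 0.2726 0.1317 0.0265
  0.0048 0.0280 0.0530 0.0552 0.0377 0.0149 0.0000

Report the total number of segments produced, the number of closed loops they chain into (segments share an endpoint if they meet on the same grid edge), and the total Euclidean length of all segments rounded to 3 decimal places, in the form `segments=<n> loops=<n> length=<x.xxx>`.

cell (0,1): code 0100 → (0.988,2.000)–(1.000,1.989)
cell (0,2): code 1100 → (0.544,3.000)–(0.988,2.000)
cell (0,3): code 1100 → (0.513,4.000)–(0.544,3.000)
cell (0,4): code 1000 → (1.000,4.553)–(0.513,4.000)
cell (1,1): code 0010 → (1.000,1.989)–(1.035,2.000)
cell (1,2): code 0111 → (1.035,2.000)–(2.000,2.636)
cell (1,4): code 1001 → (2.000,4.538)–(1.000,4.553)
cell (2,2): code 0010 → (2.000,2.636)–(2.121,3.000)
cell (2,3): code 0011 → (2.121,3.000)–(2.372,4.000)
cell (2,4): code 0001 → (2.372,4.000)–(2.000,4.538)
total: 10 segments, chained into 1 closed loop(s), length Σ = 7.108936

segments=10 loops=1 length=7.109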